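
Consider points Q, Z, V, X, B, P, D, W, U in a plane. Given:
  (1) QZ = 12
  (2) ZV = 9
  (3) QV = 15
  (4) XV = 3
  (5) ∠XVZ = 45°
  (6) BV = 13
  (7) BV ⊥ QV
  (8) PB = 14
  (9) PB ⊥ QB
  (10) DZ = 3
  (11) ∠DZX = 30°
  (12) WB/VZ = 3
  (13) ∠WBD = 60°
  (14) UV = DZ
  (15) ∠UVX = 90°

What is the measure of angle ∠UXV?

From the given relations: UV = DZ = 3.
Step 1: By the law of cosines on triangle XVU: XU² = 3² + 3² − 2·3·3·cos(90°) = 18, so XU = 3·√2.
Step 2: By the inverse law of cosines on triangle UXV: cos(∠UXV) = ((3·√2)² + 3² − 3²) / (2·3·√2·3) = 18/25.46 = 0.7071, so ∠UXV = 45°.

Therefore, the measure of angle ∠UXV = 45°.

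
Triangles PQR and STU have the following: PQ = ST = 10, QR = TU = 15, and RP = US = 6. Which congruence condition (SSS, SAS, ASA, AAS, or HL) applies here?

The given information provides:
PQ = ST = 10, QR = TU = 15, and RP = US = 6
This matches the SSS congruence theorem.
All three pairs of corresponding sides are equal (Side-Side-Side).

SSS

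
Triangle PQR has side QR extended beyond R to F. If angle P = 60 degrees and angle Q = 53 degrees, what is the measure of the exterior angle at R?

Exterior angle = 60 + 53 = 113 degrees (exterior angle theorem).

113 degrees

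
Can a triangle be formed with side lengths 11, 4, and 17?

Check the triangle inequality: 11 + 4 = 15 ≤ 17.
Since the sum of two sides does not exceed the third, no triangle can be formed.

No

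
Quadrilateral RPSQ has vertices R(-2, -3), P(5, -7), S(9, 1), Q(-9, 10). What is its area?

Shoelace: sum of cross terms = 243, Area = (1/2)|243| = 243/2

243/2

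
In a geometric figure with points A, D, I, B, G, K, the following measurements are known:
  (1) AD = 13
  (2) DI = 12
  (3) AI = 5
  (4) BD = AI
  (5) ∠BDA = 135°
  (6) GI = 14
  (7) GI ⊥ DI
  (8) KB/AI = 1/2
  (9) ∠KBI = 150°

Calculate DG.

Step 1: By the law of cosines on triangle DIG: DG² = 12² + 14² − 2·12·14·cos(90°) = 340, so DG = 2·√85.

Therefore, the length of DG = 2·√85.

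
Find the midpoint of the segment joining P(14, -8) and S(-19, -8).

M = ((x₁ + x₂)/2, (y₁ + y₂)/2)
= ((14 + -19)/2, (-8 + -8)/2)
= (-5/2, -16/2) = (-5/2, -8)

(-5/2, -8)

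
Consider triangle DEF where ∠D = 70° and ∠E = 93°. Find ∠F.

Let angle F = x. Then 70 + 93 + x = 180.
x = 180 - 163 = 17 degrees.

17 degrees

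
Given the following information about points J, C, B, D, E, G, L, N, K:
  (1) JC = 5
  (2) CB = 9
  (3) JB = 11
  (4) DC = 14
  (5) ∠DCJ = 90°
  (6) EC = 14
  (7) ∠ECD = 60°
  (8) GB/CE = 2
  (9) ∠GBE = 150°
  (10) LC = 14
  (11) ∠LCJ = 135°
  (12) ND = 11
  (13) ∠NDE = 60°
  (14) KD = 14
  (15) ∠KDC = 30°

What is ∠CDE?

Step 1: By the law of cosines on triangle DCE: DE² = 14² + 14² − 2·14·14·cos(60°) = 196, so DE = 14.
Step 2: By the inverse law of cosines on triangle CDE: cos(∠CDE) = (14² + 14² − 14²) / (2·14·14) = 196/392 = 0.5, so ∠CDE = 60°.

Therefore, the measure of angle ∠CDE = 60°.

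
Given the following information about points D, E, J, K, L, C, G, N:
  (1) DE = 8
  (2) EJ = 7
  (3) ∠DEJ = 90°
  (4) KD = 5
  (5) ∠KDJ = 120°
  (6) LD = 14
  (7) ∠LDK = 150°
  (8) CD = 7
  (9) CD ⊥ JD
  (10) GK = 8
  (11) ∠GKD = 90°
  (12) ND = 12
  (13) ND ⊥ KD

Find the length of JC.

Step 1: By the law of cosines on triangle JED: JD² = 7² + 8² − 2·7·8·cos(90°) = 113, so JD = √113.
Step 2: By the law of cosines on triangle JDC: JC² = √113² + 7² − 2·√113·7·cos(90°) = 162, so JC = 9·√2.

Therefore, the length of JC = 9·√2.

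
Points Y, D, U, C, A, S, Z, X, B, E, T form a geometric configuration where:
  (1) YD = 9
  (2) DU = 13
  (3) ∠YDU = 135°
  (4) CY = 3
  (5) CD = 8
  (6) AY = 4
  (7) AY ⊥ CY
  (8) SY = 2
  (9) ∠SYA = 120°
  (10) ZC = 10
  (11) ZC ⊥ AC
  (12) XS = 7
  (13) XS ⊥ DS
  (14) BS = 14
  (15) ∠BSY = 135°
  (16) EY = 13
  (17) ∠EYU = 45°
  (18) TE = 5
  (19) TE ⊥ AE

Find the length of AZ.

Step 1: By the law of cosines on triangle CYA: CA² = 3² + 4² − 2·3·4·cos(90°) = 25, so CA = 5.
Step 2: By the law of cosines on triangle ACZ: AZ² = 5² + 10² − 2·5·10·cos(90°) = 125, so AZ = 5·√5.

Therefore, the length of AZ = 5·√5.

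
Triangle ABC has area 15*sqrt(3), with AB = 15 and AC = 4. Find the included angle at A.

sin(C) = 2 * 15*sqrt(3) / (15 * 4) = sqrt(3)/2, so C = arcsin(sqrt(3)/2) = 60°.
Since sin(180° - C) = sin(C), the obtuse angle 120° gives the same area, so C = 60° or C = 120°.

60° or 120°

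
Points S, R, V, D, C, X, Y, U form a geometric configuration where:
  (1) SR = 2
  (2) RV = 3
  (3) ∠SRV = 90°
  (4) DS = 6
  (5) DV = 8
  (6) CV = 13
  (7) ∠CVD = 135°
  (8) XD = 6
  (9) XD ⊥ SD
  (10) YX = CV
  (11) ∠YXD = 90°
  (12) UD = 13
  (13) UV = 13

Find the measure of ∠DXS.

Step 1: By the law of cosines on triangle XDS: XS² = 6² + 6² − 2·6·6·cos(90°) = 72, so XS = 6·√2.
Step 2: By the inverse law of cosines on triangle DXS: cos(∠DXS) = (6² + (6·√2)² − 6²) / (2·6·6·√2) = 72/101.82 = 0.7071, so ∠DXS = 45°.

Therefore, the measure of angle ∠DXS = 45°.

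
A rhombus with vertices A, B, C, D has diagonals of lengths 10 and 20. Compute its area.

Area of a rhombus = (d1 * d2) / 2
Area = (10 * 20) / 2
Area = 200 / 2
Area = 100

100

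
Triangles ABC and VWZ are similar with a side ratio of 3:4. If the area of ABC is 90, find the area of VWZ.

The ratio of areas of similar triangles = (side ratio)^2.
Side ratio = 3:4, so area ratio = 9:16.
Area of VWZ / Area of ABC = 16/9
Area of VWZ = 90 * 16/9 = 160

160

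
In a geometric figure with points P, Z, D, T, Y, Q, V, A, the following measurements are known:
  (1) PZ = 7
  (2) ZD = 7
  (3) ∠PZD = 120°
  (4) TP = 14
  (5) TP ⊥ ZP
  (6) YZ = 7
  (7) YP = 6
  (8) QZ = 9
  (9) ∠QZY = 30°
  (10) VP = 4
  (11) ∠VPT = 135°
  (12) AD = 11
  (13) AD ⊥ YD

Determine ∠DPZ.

Step 1: By the law of cosines on triangle PZD: PD² = 7² + 7² − 2·7·7·cos(120°) = 147, so PD = 7·√3.
Step 2: By the inverse law of cosines on triangle DPZ: cos(∠DPZ) = ((7·√3)² + 7² − 7²) / (2·7·√3·7) = 147/169.74 = 0.866, so ∠DPZ = 30°.

Therefore, the measure of angle ∠DPZ = 30°.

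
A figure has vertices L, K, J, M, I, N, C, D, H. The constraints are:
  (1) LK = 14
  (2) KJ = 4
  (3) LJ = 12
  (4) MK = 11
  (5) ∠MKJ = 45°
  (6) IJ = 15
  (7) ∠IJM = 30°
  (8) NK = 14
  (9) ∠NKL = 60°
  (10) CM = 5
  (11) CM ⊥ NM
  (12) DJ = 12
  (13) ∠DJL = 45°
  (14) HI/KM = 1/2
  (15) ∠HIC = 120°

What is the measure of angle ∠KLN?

Step 1: By the law of cosines on triangle LKN: LN² = 14² + 14² − 2·14·14·cos(60°) = 196, so LN = 14.
Step 2: By the inverse law of cosines on triangle KLN: cos(∠KLN) = (14² + 14² − 14²) / (2·14·14) = 196/392 = 0.5, so ∠KLN = 60°.

Therefore, the measure of angle ∠KLN = 60°.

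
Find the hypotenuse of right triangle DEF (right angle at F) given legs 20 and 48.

By the Pythagorean theorem: DE^2 = DF^2 + EF^2
DE^2 = 20^2 + 48^2 = 400 + 2304 = 2704
DE = sqrt(2704) = 52

52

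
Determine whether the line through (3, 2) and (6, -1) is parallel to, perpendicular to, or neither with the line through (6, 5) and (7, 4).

Slope of line 1: m1 = (-1 - 2)/(6 - 3) = -3/3 = -1
Slope of line 2: m2 = (4 - 5)/(7 - 6) = -1/1 = -1
Two lines are parallel if and only if they have equal slopes (or both are vertical).
Here m1 = m2 = -1, confirming the lines are parallel.

Parallel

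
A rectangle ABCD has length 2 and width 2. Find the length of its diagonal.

d = sqrt(2^2 + 2^2) = sqrt(8) = 2*sqrt(2)

2*sqrt(2)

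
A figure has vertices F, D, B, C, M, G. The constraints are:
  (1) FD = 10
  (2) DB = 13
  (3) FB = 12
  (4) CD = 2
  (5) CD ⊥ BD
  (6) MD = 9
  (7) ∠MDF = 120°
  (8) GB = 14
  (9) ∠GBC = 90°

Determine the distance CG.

Step 1: By the law of cosines on triangle BDC: BC² = 13² + 2² − 2·13·2·cos(90°) = 173, so BC = √173.
Step 2: By the law of cosines on triangle CBG: CG² = √173² + 14² − 2·√173·14·cos(90°) = 369, so CG = 3·√41.

Therefore, the length of CG = 3·√41.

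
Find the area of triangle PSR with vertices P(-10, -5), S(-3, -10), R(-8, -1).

Shoelace: Area = (1/2)|-10(-10--1) + -3(-1--5) + -8(-5--10)| = (1/2)(38) = 19

19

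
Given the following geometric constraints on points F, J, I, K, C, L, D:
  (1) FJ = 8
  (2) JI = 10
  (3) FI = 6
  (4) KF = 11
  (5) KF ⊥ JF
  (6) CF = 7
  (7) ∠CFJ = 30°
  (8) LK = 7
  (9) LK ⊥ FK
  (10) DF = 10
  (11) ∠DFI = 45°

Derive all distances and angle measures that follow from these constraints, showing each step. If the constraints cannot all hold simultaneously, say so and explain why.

The constraints are consistent.

Step 1: From FK = 11, KL = 7, and ∠FKL = 90°, by the law of cosines:
  FL² = FK² + KL² - 2·FK·KL·cos(90°) = 121 + 49 - 0 = 170
  FL = √170

Step 2: From JF = 8, FK = 11, and ∠JFK = 90°, by the law of cosines:
  JK² = JF² + FK² - 2·JF·FK·cos(90°) = 64 + 121 - 0 = 185
  JK = √185

Step 3: From JF = 8, FC = 7, and ∠JFC = 30°, by the law of cosines:
  JC² = JF² + FC² - 2·JF·FC·cos(30°) = 64 + 49 - 96.99 = 16.01
  JC ≈ 4

Step 4: From IF = 6, FD = 10, and ∠IFD = 45°, by the law of cosines:
  ID² = IF² + FD² - 2·IF·FD·cos(45°) = 36 + 100 - 84.85 = 51.15
  ID ≈ 7.15

Step 5: From FI = 6, FJ = 8, IJ = 10, by the inverse law of cosines:
  cos(∠IFJ) = (FI² + FJ² - IJ²) / (2·FI·FJ)
  ∠IFJ = 90°

Step 6: From JF = 8, JI = 10, FI = 6, by the inverse law of cosines:
  cos(∠FJI) = (JF² + JI² - FI²) / (2·JF·JI)
  ∠FJI = 36.87°

Step 7: From IF = 6, IJ = 10, FJ = 8, by the inverse law of cosines:
  cos(∠FIJ) = (IF² + IJ² - FJ²) / (2·IF·IJ)
  ∠FIJ = 53.13°

Step 8: From FK = 11, FL = √170, KL = 7, by the inverse law of cosines:
  cos(∠KFL) = (FK² + FL² - KL²) / (2·FK·FL)
  ∠KFL = 32.47°

Step 9: From JC = 4, JF = 8, CF = 7, by the inverse law of cosines:
  cos(∠CJF) = (JC² + JF² - CF²) / (2·JC·JF)
  ∠CJF = 61.03°

Step 10: From JF = 8, JK = √185, FK = 11, by the inverse law of cosines:
  cos(∠FJK) = (JF² + JK² - FK²) / (2·JF·JK)
  ∠FJK = 53.97°

Step 11: From ID = 7.15, IF = 6, DF = 10, by the inverse law of cosines:
  cos(∠DIF) = (ID² + IF² - DF²) / (2·ID·IF)
  ∠DIF = 98.61°

Step 12: From KF = 11, KJ = √185, FJ = 8, by the inverse law of cosines:
  cos(∠FKJ) = (KF² + KJ² - FJ²) / (2·KF·KJ)
  ∠FKJ = 36.03°

Step 13: From CF = 7, CJ = 4, FJ = 8, by the inverse law of cosines:
  cos(∠FCJ) = (CF² + CJ² - FJ²) / (2·CF·CJ)
  ∠FCJ = 88.97°

Step 14: From LF = √170, LK = 7, FK = 11, by the inverse law of cosines:
  cos(∠FLK) = (LF² + LK² - FK²) / (2·LF·LK)
  ∠FLK = 57.53°

Step 15: From DF = 10, DI = 7.15, FI = 6, by the inverse law of cosines:
  cos(∠FDI) = (DF² + DI² - FI²) / (2·DF·DI)
  ∠FDI = 36.39°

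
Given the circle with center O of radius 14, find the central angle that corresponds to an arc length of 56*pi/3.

The full circumference is 2πr = 28*pi.
The arc is 56*pi/3 / 28*pi = 2/3 of the full circle.
So the central angle = 2/3 × 360° = 240°.

240°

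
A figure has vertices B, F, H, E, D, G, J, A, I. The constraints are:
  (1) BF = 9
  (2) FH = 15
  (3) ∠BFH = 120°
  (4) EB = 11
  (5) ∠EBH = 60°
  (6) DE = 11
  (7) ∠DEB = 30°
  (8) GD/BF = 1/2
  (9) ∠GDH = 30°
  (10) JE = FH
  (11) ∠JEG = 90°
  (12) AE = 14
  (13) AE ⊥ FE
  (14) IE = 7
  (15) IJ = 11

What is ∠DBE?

Step 1: By the law of cosines on triangle BED: BD² = 11² + 11² − 2·11·11·cos(30°) = 32.42, so BD ≈ 5.69.
Step 2: By the inverse law of cosines on triangle DBE: cos(∠DBE) = (5.69² + 11² − 11²) / (2·5.69·11) = 32.42/125.27 = 0.2588, so ∠DBE = 75°.

Therefore, the measure of angle ∠DBE = 75°.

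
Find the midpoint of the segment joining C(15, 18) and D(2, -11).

The midpoint is the point halfway along the segment.
Move half the horizontal distance: 15 + (2 - 15)/2 = 15 + -13/2 = 17/2
Move half the vertical distance: 18 + (-11 - 18)/2 = 18 + -29/2 = 7/2
Midpoint = (17/2, 7/2)

(17/2, 7/2)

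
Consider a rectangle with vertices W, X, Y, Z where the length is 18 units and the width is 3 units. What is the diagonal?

d = sqrt(18^2 + 3^2) = sqrt(333) = 3*sqrt(37)

3*sqrt(37)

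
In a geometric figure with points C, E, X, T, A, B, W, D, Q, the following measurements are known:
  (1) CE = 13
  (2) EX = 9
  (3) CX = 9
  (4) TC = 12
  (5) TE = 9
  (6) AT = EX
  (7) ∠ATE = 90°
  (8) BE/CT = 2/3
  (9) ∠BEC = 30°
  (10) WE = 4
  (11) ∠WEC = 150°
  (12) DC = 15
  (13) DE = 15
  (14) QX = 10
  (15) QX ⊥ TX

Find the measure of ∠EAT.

From the given relations: AT = EX = 9.
Step 1: By the law of cosines on triangle ATE: AE² = 9² + 9² − 2·9·9·cos(90°) = 162, so AE = 9·√2.
Step 2: By the inverse law of cosines on triangle EAT: cos(∠EAT) = ((9·√2)² + 9² − 9²) / (2·9·√2·9) = 162/229.1 = 0.7071, so ∠EAT = 45°.

Therefore, the measure of angle ∠EAT = 45°.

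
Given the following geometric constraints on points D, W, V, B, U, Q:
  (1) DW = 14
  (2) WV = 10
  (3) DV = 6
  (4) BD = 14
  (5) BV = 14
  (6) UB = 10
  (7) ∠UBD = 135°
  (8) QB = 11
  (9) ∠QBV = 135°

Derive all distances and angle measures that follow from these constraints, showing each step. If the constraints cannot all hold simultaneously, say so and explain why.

The constraints are consistent.

Step 1: From DB = 14, BU = 10, and ∠DBU = 135°, by the law of cosines:
  DU² = DB² + BU² - 2·DB·BU·cos(135°) = 196 + 100 + 198 = 494
  DU ≈ 22.23

Step 2: From VB = 14, BQ = 11, and ∠VBQ = 135°, by the law of cosines:
  VQ² = VB² + BQ² - 2·VB·BQ·cos(135°) = 196 + 121 + 217.8 = 534.8
  VQ ≈ 23.13

Step 3: From DB = 14, DV = 6, BV = 14, by the inverse law of cosines:
  cos(∠BDV) = (DB² + DV² - BV²) / (2·DB·DV)
  ∠BDV = 77.63°

Step 4: From DV = 6, DW = 14, VW = 10, by the inverse law of cosines:
  cos(∠VDW) = (DV² + DW² - VW²) / (2·DV·DW)
  ∠VDW = 38.21°

Step 5: From WD = 14, WV = 10, DV = 6, by the inverse law of cosines:
  cos(∠DWV) = (WD² + WV² - DV²) / (2·WD·WV)
  ∠DWV = 21.79°

Step 6: From VB = 14, VD = 6, BD = 14, by the inverse law of cosines:
  cos(∠BVD) = (VB² + VD² - BD²) / (2·VB·VD)
  ∠BVD = 77.63°

Step 7: From VD = 6, VW = 10, DW = 14, by the inverse law of cosines:
  cos(∠DVW) = (VD² + VW² - DW²) / (2·VD·VW)
  ∠DVW = 120°

Step 8: From BD = 14, BV = 14, DV = 6, by the inverse law of cosines:
  cos(∠DBV) = (BD² + BV² - DV²) / (2·BD·BV)
  ∠DBV = 24.75°

Step 9: From DB = 14, DU = 22.23, BU = 10, by the inverse law of cosines:
  cos(∠BDU) = (DB² + DU² - BU²) / (2·DB·DU)
  ∠BDU = 18.55°

Step 10: From VB = 14, VQ = 23.13, BQ = 11, by the inverse law of cosines:
  cos(∠BVQ) = (VB² + VQ² - BQ²) / (2·VB·VQ)
  ∠BVQ = 19.65°

Step 11: From UB = 10, UD = 22.23, BD = 14, by the inverse law of cosines:
  cos(∠BUD) = (UB² + UD² - BD²) / (2·UB·UD)
  ∠BUD = 26.45°

Step 12: From QB = 11, QV = 23.13, BV = 14, by the inverse law of cosines:
  cos(∠BQV) = (QB² + QV² - BV²) / (2·QB·QV)
  ∠BQV = 25.35°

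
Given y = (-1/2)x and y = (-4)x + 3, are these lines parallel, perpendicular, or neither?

Slope of line 1: m1 = -1/2
Slope of line 2: m2 = -4
m1 != m2 (-1/2 != -4), so not parallel.
m1 * m2 = (-1/2) * (-4) = 2 != -1, so not perpendicular.
The lines are neither parallel nor perpendicular.

Neither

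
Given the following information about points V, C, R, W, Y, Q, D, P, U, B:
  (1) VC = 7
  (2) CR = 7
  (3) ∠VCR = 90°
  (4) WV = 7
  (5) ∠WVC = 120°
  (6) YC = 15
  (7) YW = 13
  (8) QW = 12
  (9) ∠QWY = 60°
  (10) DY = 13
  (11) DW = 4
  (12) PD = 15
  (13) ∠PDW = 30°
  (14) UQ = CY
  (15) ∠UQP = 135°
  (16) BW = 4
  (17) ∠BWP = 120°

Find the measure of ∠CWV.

Step 1: By the law of cosines on triangle WVC: WC² = 7² + 7² − 2·7·7·cos(120°) = 147, so WC = 7·√3.
Step 2: By the inverse law of cosines on triangle CWV: cos(∠CWV) = ((7·√3)² + 7² − 7²) / (2·7·√3·7) = 147/169.74 = 0.866, so ∠CWV = 30°.

Therefore, the measure of angle ∠CWV = 30°.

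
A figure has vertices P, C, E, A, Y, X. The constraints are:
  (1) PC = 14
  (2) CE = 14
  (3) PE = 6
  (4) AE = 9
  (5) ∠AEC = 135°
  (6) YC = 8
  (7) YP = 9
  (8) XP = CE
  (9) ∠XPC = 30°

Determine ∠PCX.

From the given relations: XP = CE = 14.
Step 1: By the law of cosines on triangle CPX: CX² = 14² + 14² − 2·14·14·cos(30°) = 52.52, so CX ≈ 7.25.
Step 2: By the inverse law of cosines on triangle PCX: cos(∠PCX) = (14² + 7.25² − 14²) / (2·14·7.25) = 52.52/202.91 = 0.2588, so ∠PCX = 75°.

Therefore, the measure of angle ∠PCX = 75°.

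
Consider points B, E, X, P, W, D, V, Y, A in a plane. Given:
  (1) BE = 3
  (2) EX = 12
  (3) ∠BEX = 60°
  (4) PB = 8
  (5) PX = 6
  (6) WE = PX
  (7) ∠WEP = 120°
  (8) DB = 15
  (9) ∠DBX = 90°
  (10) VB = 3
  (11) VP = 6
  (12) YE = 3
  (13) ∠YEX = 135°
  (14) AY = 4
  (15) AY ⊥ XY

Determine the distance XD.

Step 1: By the law of cosines on triangle BEX: BX² = 3² + 12² − 2·3·12·cos(60°) = 117, so BX = 3·√13.
Step 2: By the law of cosines on triangle XBD: XD² = (3·√13)² + 15² − 2·3·√13·15·cos(90°) = 342, so XD = 3·√38.

Therefore, the length of XD = 3·√38.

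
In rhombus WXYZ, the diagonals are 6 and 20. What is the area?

Area = (6 * 20) / 2 = 120 / 2 = 60

60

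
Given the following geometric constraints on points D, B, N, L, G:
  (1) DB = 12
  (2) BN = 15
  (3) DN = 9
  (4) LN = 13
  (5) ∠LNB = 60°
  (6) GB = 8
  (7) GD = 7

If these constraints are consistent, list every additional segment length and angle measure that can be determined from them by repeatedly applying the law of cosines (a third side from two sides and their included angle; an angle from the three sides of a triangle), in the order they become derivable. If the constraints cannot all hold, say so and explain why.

The constraints are consistent. Derivable facts, in order:
After 1 step:
- BL = √199
- ∠BDG = 39.84°
- ∠BDN = 90°
- ∠BGD = 106.07°
- ∠BND = 53.13°
- ∠DBG = 34.09°
- ∠DBN = 36.87°
After 2 steps:
- ∠BLN = 67.05°
- ∠LBN = 52.95°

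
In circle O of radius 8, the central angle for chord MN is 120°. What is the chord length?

Chord = 2(8) sin(60°) = 8*sqrt(3)

8*sqrt(3)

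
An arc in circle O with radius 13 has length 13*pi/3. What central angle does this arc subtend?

The full circumference is 2πr = 26*pi.
The arc is 13*pi/3 / 26*pi = 1/6 of the full circle.
So the central angle = 1/6 × 360° = 60°.

60°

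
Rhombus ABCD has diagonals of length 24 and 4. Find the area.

Area of a rhombus = (d1 * d2) / 2
Area = (24 * 4) / 2
Area = 96 / 2
Area = 48

48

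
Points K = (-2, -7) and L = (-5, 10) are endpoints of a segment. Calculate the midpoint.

The midpoint is the point halfway along the segment.
Move half the horizontal distance: -2 + (-5 - -2)/2 = -2 + -3/2 = -7/2
Move half the vertical distance: -7 + (10 - -7)/2 = -7 + 17/2 = 3/2
Midpoint = (-7/2, 3/2)

(-7/2, 3/2)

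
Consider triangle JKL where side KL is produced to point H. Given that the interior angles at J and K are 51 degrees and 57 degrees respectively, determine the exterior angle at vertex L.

By the exterior angle theorem, an exterior angle of a triangle equals the sum of the two remote interior angles.
Exterior angle = angle J + angle K
Exterior angle = 51 + 57 = 108 degrees

108 degrees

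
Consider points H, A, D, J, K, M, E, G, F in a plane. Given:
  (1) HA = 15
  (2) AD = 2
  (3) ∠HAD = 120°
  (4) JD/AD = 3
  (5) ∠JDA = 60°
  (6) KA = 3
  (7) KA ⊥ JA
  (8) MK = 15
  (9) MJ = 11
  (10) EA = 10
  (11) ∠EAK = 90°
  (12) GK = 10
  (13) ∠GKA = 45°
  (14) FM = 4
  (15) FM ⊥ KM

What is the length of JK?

From the given relations: JD = 3·AD = 3·2 = 6.
Step 1: By the law of cosines on triangle JDA: JA² = 6² + 2² − 2·6·2·cos(60°) = 28, so JA = 2·√7.
Step 2: By the law of cosines on triangle JAK: JK² = (2·√7)² + 3² − 2·2·√7·3·cos(90°) = 37, so JK = √37.

Therefore, the length of JK = √37.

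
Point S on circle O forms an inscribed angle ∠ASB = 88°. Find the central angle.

Central angle = 2 × 88° = 176° (inscribed angle theorem).

176°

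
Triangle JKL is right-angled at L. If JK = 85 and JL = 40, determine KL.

By the Pythagorean theorem: KL^2 = JK^2 - JL^2
KL^2 = 85^2 - 40^2 = 7225 - 1600 = 5625
KL = sqrt(5625) = 75

75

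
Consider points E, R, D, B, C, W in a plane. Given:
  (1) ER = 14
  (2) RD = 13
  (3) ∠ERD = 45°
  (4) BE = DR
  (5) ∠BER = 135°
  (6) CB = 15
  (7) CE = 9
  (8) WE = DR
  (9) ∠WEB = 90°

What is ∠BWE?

From the given relations: WE = DR = 13; BE = DR = 13.
Step 1: By the law of cosines on triangle WEB: WB² = 13² + 13² − 2·13·13·cos(90°) = 338, so WB = 13·√2.
Step 2: By the inverse law of cosines on triangle BWE: cos(∠BWE) = ((13·√2)² + 13² − 13²) / (2·13·√2·13) = 338/478 = 0.7071, so ∠BWE = 45°.

Therefore, the measure of angle ∠BWE = 45°.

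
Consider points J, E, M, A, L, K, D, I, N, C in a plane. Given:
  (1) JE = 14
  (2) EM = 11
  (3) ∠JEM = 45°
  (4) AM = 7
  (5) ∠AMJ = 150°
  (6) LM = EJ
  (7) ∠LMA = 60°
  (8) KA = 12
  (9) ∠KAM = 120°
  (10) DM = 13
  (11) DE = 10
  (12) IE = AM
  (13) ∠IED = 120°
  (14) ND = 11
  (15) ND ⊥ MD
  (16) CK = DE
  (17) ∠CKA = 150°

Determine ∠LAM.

From the given relations: LM = EJ = 14.
Step 1: By the law of cosines on triangle AML: AL² = 7² + 14² − 2·7·14·cos(60°) = 147, so AL = 7·√3.
Step 2: By the inverse law of cosines on triangle LAM: cos(∠LAM) = ((7·√3)² + 7² − 14²) / (2·7·√3·7) = 0/169.74 = 0, so ∠LAM = 90°.

Therefore, the measure of angle ∠LAM = 90°.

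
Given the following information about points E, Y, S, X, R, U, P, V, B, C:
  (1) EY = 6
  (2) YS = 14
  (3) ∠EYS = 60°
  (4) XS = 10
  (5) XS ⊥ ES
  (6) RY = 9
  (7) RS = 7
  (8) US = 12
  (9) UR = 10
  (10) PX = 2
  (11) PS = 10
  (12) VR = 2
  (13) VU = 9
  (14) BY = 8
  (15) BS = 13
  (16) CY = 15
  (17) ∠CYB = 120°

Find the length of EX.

Step 1: By the law of cosines on triangle EYS: ES² = 6² + 14² − 2·6·14·cos(60°) = 148, so ES = 2·√37.
Step 2: By the law of cosines on triangle ESX: EX² = (2·√37)² + 10² − 2·2·√37·10·cos(90°) = 248, so EX = 2·√62.

Therefore, the length of EX = 2·√62.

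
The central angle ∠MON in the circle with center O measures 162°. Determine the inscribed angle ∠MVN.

By the inscribed angle theorem, the inscribed angle is half the central angle.
Inscribed angle = 162° / 2 = 81°

81°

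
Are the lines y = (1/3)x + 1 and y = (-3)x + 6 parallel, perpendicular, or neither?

Slope of line 1: m1 = 1/3
Slope of line 2: m2 = -3
m1 * m2 = (1/3) * (-3) = -1 = -1, so the lines are perpendicular.

Perpendicular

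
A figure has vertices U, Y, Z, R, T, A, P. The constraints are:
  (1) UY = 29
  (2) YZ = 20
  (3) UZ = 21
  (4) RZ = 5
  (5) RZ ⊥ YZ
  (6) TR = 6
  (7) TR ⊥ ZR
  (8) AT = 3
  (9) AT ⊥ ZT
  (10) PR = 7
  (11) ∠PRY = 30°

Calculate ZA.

Step 1: By the law of cosines on triangle ZRT: ZT² = 5² + 6² − 2·5·6·cos(90°) = 61, so ZT = √61.
Step 2: By the law of cosines on triangle ZTA: ZA² = √61² + 3² − 2·√61·3·cos(90°) = 70, so ZA = √70.

Therefore, the length of ZA = √70.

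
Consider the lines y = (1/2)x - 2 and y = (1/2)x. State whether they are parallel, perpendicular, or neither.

Slope of line 1: m1 = 1/2
Slope of line 2: m2 = 1/2
Since m1 = m2 = 1/2, the lines are parallel.

Parallel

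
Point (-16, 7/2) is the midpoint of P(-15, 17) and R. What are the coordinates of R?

Using the midpoint formula: M = ((x1 + x2)/2, (y1 + y2)/2)
We know M = (-16, 7/2) and P = (-15, 17)
For x: -16 = (-15 + x2)/2, so x2 = 2*-16 - -15 = -17
For y: 7/2 = (17 + y2)/2, so y2 = 2*7/2 - 17 = -10
R = (-17, -10)

(-17, -10)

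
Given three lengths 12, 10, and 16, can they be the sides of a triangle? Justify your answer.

For three segments to close into a triangle, no single side can be as long as the other two combined.
The longest side is 16, and 10 + 12 = 22 > 16.
A triangle can be formed.

Yes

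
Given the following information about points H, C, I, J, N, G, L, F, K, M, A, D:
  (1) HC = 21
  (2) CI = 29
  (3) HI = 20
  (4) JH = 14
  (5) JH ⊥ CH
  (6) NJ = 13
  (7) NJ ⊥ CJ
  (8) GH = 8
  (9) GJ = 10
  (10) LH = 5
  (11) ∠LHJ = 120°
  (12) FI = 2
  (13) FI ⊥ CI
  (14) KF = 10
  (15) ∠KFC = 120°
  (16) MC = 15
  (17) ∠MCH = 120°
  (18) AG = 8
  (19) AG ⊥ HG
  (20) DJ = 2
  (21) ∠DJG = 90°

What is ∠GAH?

Step 1: By the law of cosines on triangle AGH: AH² = 8² + 8² − 2·8·8·cos(90°) = 128, so AH = 8·√2.
Step 2: By the inverse law of cosines on triangle GAH: cos(∠GAH) = (8² + (8·√2)² − 8²) / (2·8·8·√2) = 128/181.02 = 0.7071, so ∠GAH = 45°.

Therefore, the measure of angle ∠GAH = 45°.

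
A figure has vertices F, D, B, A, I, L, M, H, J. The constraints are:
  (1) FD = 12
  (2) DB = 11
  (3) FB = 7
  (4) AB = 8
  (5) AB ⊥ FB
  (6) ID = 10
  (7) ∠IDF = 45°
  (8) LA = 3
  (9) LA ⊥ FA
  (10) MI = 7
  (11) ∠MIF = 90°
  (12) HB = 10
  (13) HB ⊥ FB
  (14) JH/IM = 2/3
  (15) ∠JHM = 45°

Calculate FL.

Step 1: By the law of cosines on triangle FBA: FA² = 7² + 8² − 2·7·8·cos(90°) = 113, so FA = √113.
Step 2: By the law of cosines on triangle FAL: FL² = √113² + 3² − 2·√113·3·cos(90°) = 122, so FL = √122.

Therefore, the length of FL = √122.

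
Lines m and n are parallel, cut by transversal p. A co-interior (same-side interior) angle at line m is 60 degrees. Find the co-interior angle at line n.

Co-interior (same-side interior) angles are between the parallel lines on the same side of the transversal.
Unlike corresponding or alternate interior angles, they are supplementary rather than equal.
So the angle = 180 - 60 = 120 degrees.

120 degrees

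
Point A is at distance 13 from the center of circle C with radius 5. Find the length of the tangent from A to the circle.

The tangent, radius, and line from the external point to the center form a right triangle.
The right angle is where the tangent meets the radius.
By the Pythagorean theorem: tangent² + 5² = 13²
tangent² = 169 - 25 = 144
tangent = 12

12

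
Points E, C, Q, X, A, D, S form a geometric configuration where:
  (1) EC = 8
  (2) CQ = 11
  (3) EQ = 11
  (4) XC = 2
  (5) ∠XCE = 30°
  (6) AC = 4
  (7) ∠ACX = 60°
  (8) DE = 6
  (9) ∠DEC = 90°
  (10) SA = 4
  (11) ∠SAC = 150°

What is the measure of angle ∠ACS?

Step 1: By the law of cosines on triangle CAS: CS² = 4² + 4² − 2·4·4·cos(150°) = 59.71, so CS ≈ 7.73.
Step 2: By the inverse law of cosines on triangle ACS: cos(∠ACS) = (4² + 7.73² − 4²) / (2·4·7.73) = 59.71/61.82 = 0.9659, so ∠ACS = 15°.

Therefore, the measure of angle ∠ACS = 15°.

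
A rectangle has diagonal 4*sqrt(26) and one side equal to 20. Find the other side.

The diagonal of a rectangle forms a right triangle with the two sides.
Rearranging the Pythagorean theorem: missing side = sqrt(d^2 - known^2).
= sqrt(416 - 400) = sqrt(16) = 4.

4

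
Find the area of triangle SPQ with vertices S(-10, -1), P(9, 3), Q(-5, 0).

Shoelace: Area = (1/2)|-10(3-0) + 9(0--1) + -5(-1-3)| = (1/2)(1) = 1/2

1/2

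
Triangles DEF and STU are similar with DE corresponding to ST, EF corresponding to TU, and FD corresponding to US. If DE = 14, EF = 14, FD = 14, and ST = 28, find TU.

Similar triangles have proportional sides. Setting up the proportion:
ST / DE = TU / EF
28 / 14 = TU / 14
TU = 14 * 28 / 14 = 28.

28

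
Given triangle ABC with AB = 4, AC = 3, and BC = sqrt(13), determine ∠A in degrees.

By the inverse law of cosines: cos(A) = (AB² + AC² - BC²) / (2 × AB × AC)
cos(A) = (4² + 3² - (sqrt(13))²) / (2 × 4 × 3)
cos(A) = (16 + 9 - (13)) / 24
cos(A) = 1/2
A = arccos(1/2) = 60°

60°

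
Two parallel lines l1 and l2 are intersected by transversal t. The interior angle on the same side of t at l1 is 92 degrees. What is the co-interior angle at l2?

Co-interior (same-side interior) angles are between the parallel lines on the same side of the transversal.
Unlike corresponding or alternate interior angles, they are supplementary rather than equal.
So the angle = 180 - 92 = 88 degrees.

88 degrees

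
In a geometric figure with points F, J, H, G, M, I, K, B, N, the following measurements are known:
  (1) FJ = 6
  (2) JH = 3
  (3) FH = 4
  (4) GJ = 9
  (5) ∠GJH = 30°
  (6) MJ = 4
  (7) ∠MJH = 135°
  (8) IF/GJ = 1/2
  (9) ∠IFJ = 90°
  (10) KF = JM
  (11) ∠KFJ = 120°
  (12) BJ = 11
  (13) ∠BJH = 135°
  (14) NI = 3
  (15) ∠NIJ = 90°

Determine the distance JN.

From the given relations: IF = 1/2·GJ = 1/2·9 ≈ 4.5.
Step 1: By the law of cosines on triangle JFI: JI² = 6² + 4.5² − 2·6·4.5·cos(90°) = 56.25, so JI ≈ 7.5.
Step 2: By the law of cosines on triangle JIN: JN² = 7.5² + 3² − 2·7.5·3·cos(90°) = 65.25, so JN = 3/2·√29.

Therefore, the length of JN = 3/2·√29.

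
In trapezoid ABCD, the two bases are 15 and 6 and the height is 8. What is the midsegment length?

The midsegment of a trapezoid = (base1 + base2) / 2
midsegment = (15 + 6) / 2
midsegment = 21 / 2
midsegment = 21/2

21/2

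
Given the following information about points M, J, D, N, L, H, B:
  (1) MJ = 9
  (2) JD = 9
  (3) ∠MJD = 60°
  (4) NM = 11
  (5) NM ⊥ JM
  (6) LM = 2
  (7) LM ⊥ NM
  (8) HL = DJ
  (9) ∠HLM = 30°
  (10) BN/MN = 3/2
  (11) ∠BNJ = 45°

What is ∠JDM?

Step 1: By the law of cosines on triangle DJM: DM² = 9² + 9² − 2·9·9·cos(60°) = 81, so DM = 9.
Step 2: By the inverse law of cosines on triangle JDM: cos(∠JDM) = (9² + 9² − 9²) / (2·9·9) = 81/162 = 0.5, so ∠JDM = 60°.

Therefore, the measure of angle ∠JDM = 60°.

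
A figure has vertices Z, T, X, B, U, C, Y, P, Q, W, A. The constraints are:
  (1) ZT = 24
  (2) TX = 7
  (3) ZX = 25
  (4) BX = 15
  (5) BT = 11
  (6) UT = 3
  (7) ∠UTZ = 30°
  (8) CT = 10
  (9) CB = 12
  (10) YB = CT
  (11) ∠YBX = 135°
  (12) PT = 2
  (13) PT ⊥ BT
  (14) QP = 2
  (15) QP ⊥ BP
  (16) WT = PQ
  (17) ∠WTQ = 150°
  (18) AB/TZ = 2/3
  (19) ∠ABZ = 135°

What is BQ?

Step 1: By the law of cosines on triangle BTP: BP² = 11² + 2² − 2·11·2·cos(90°) = 125, so BP = 5·√5.
Step 2: By the law of cosines on triangle BPQ: BQ² = (5·√5)² + 2² − 2·5·√5·2·cos(90°) = 129, so BQ = √129.

Therefore, the length of BQ = √129.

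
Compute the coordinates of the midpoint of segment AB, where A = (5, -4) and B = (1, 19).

The midpoint is the point halfway along the segment.
Move half the horizontal distance: 5 + (1 - 5)/2 = 5 + -4/2 = 3
Move half the vertical distance: -4 + (19 - -4)/2 = -4 + 23/2 = 15/2
Midpoint = (3, 15/2)

(3, 15/2)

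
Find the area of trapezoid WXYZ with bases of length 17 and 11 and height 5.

Area of a trapezoid = (base1 + base2) * height / 2
Area = (17 + 11) * 5 / 2
Area = 28 * 5 / 2
Area = 140 / 2
Area = 70

70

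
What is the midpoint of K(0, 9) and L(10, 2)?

M = ((x₁ + x₂)/2, (y₁ + y₂)/2)
= ((0 + 10)/2, (9 + 2)/2)
= (10/2, 11/2) = (5, 11/2)

(5, 11/2)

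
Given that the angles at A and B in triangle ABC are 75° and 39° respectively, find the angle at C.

By the triangle angle sum property, the three interior angles of any triangle add up to 180°.
We know angle A = 75° and angle B = 39°, so their sum is 114°.
Therefore angle C = 180° - 114° = 66°.

66 degrees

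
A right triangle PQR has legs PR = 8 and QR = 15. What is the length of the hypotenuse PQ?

In a right triangle, the square of the hypotenuse equals the sum of the squares of the two legs.
The legs are 8 and 15, so the hypotenuse = sqrt(64 + 225) = sqrt(289) = 17.

17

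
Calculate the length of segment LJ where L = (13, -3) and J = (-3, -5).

d = sqrt((-16)^2 + (-2)^2) = sqrt(260) = 2*sqrt(65)

2*sqrt(65)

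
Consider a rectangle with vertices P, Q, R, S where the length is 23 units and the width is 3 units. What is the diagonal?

d = sqrt(23^2 + 3^2) = sqrt(538)

sqrt(538)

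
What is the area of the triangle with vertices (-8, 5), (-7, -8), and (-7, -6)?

Shoelace: Area = (1/2)|-8(-8--6) + -7(-6-5) + -7(5--8)| = (1/2)(2) = 1

1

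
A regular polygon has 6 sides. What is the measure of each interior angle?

Each interior angle of a regular n-gon is (n - 2) * 180 / n.
For n = 6: (6 - 2) * 180 / 6 = 720/6 = 120 degrees.

120 degrees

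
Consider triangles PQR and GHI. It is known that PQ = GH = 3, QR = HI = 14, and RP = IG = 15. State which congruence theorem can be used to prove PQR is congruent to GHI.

The given information matches SSS: All three pairs of corresponding sides are equal (Side-Side-Side).

SSS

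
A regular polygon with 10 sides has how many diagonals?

Each of the 10 vertices connects to 7 non-adjacent vertices via diagonals.
Total connections = 10 × 7 = 70, but each diagonal is counted twice.
Number of diagonals = 70 / 2 = 35.

35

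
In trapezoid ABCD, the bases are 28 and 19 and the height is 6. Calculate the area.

Area of a trapezoid = (base1 + base2) * height / 2
Area = (28 + 19) * 6 / 2
Area = 47 * 6 / 2
Area = 282 / 2
Area = 141

141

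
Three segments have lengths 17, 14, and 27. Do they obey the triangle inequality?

Yes.
The triangle inequality requires that the sum of any two sides exceeds the third.
Here 14 + 17 = 31 > 27, so the condition is met.

Yes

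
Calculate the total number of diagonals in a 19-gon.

Each of the 19 vertices connects to 16 non-adjacent vertices via diagonals.
Total connections = 19 × 16 = 304, but each diagonal is counted twice.
Number of diagonals = 304 / 2 = 152.

152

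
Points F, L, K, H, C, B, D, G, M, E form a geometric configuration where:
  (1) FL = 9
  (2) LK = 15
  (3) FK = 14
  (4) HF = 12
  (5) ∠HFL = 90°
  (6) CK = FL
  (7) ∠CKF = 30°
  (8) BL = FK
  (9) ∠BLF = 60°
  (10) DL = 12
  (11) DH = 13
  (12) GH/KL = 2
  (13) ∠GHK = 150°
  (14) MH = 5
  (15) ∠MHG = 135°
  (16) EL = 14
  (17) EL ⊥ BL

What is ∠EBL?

From the given relations: BL = FK = 14.
Step 1: By the law of cosines on triangle BLE: BE² = 14² + 14² − 2·14·14·cos(90°) = 392, so BE = 14·√2.
Step 2: By the inverse law of cosines on triangle EBL: cos(∠EBL) = ((14·√2)² + 14² − 14²) / (2·14·√2·14) = 392/554.37 = 0.7071, so ∠EBL = 45°.

Therefore, the measure of angle ∠EBL = 45°.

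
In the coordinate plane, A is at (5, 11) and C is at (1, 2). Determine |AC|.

The horizontal distance is |1 - 5| = 4 and the vertical distance is |2 - 11| = 9.
By the Pythagorean theorem, d = sqrt(4^2 + 9^2) = sqrt(97).

sqrt(97)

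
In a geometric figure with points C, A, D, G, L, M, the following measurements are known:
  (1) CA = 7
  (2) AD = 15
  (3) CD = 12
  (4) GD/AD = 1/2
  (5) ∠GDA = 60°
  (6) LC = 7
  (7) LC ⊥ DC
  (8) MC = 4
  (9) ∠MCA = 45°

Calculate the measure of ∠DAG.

From the given relations: GD = 1/2·AD = 1/2·15 ≈ 7.5.
Step 1: By the law of cosines on triangle ADG: AG² = 15² + 7.5² − 2·15·7.5·cos(60°) = 168.75, so AG ≈ 12.99.
Step 2: By the inverse law of cosines on triangle DAG: cos(∠DAG) = (15² + 12.99² − 7.5²) / (2·15·12.99) = 337.5/389.71 = 0.866, so ∠DAG = 30°.

Therefore, the measure of angle ∠DAG = 30°.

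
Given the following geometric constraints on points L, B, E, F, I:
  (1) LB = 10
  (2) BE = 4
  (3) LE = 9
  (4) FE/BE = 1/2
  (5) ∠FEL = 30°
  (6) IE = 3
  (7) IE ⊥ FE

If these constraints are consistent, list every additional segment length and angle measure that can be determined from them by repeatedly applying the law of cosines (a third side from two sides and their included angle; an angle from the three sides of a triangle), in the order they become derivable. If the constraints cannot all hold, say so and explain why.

The constraints are consistent. Derivable facts, in order:
After 1 step:
- FI = √13
- LF ≈ 7.34
- ∠BEL = 92.39°
- ∠BLE = 23.56°
- ∠EBL = 64.06°
After 2 steps:
- ∠EFI = 56.31°
- ∠EFL = 142.17°
- ∠EIF = 33.69°
- ∠ELF = 7.83°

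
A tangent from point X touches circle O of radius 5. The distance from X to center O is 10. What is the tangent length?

tangent = √(d² - r²) = √(10² - 5²) = √(100 - 25) = √75 = 5*sqrt(3)

5*sqrt(3)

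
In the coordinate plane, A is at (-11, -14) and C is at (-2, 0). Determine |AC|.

d = sqrt((-2 - -11)^2 + (0 - -14)^2)
d = sqrt(9^2 + 14^2)
d = sqrt(81 + 196)
d = sqrt(277)

sqrt(277)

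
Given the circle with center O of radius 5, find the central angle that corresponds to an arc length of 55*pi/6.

The full circumference is 2πr = 10*pi.
The arc is 55*pi/6 / 10*pi = 11/12 of the full circle.
So the central angle = 11/12 × 360° = 330°.

330°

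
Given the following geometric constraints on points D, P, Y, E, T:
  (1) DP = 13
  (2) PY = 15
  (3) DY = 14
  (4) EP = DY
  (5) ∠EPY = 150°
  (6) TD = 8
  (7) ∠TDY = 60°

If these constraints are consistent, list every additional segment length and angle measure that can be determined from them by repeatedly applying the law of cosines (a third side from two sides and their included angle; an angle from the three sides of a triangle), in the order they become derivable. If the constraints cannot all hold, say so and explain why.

The constraints are consistent. Derivable facts, in order:
After 1 step:
- YE ≈ 28.01
- YT = 2·√37
- ∠DPY = 59.49°
- ∠DYP = 53.13°
- ∠PDY = 67.38°
After 2 steps:
- ∠DTY = 85.28°
- ∠DYT = 34.72°
- ∠EYP = 14.47°
- ∠PEY = 15.53°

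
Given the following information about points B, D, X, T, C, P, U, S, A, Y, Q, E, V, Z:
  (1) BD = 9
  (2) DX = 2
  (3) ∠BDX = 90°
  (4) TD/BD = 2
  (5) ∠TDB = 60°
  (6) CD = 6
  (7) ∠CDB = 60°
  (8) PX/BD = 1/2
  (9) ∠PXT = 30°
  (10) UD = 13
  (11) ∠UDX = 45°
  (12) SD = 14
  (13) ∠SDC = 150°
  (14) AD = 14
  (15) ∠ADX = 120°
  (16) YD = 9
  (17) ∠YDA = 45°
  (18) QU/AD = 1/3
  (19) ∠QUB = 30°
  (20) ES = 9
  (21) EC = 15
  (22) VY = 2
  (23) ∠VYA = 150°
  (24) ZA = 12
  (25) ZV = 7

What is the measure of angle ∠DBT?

From the given relations: TD = 2·BD = 2·9 = 18.
Step 1: By the law of cosines on triangle BDT: BT² = 9² + 18² − 2·9·18·cos(60°) = 243, so BT = 9·√3.
Step 2: By the inverse law of cosines on triangle DBT: cos(∠DBT) = (9² + (9·√3)² − 18²) / (2·9·9·√3) = 0/280.59 = 0, so ∠DBT = 90°.

Therefore, the measure of angle ∠DBT = 90°.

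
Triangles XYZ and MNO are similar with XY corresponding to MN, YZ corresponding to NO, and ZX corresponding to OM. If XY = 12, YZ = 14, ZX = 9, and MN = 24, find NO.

k = 24/12 = 2. NO = 2 * 14 = 28.

28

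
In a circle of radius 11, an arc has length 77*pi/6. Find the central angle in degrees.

The full circumference is 2πr = 22*pi.
The arc is 77*pi/6 / 22*pi = 7/12 of the full circle.
So the central angle = 7/12 × 360° = 210°.

210°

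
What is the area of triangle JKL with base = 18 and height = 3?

Area = (1/2) * base * height
Area = (1/2) * 18 * 3
Area = 27

27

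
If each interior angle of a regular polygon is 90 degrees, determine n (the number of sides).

Each interior angle of a regular n-gon is (n - 2) * 180 / n.
Setting this equal to 90:
(n - 2) * 180 / n = 90
Each exterior angle = 180 - 90 = 90 degrees.
Since exterior angles sum to 360: n = 360 / 90 = 4.

4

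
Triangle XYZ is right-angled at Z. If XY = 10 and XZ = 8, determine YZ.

By the Pythagorean theorem: YZ^2 = XY^2 - XZ^2
YZ^2 = 10^2 - 8^2 = 100 - 64 = 36
YZ = sqrt(36) = 6

6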